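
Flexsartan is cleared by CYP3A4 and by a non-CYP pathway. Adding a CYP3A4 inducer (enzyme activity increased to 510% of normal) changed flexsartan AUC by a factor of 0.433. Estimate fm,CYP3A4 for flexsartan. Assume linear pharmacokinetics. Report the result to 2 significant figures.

Write x for the fraction cleared via CYP3A4. The observed AUC change means clearance rose to 1/0.433 = 2.309 of baseline.
Only the CYP3A4 route changed, so 2.309 = x·5.1 + (1 − x), giving x = 0.32.

0.32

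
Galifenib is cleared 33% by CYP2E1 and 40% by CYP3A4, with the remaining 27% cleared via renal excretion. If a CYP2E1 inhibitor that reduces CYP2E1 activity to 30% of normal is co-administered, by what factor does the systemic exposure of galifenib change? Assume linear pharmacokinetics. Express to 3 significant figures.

1.30

CYP2E1: 0.33 × 0.3 = 0.099
CYP3A4: 0.4 (unchanged)
Other: 0.27 (unchanged)
New clearance relative to baseline: 0.099 + 0.4 + 0.27 = 0.769.
Since systemic exposure ∝ 1/CL, the ratio is 1 / 0.769 = 1.30.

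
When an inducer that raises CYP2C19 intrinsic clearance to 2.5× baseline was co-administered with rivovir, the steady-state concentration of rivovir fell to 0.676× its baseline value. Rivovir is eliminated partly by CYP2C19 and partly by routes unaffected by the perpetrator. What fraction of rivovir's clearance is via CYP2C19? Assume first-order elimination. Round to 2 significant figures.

0.32

Call the CYP2C19 fraction fm. After the interaction, CL_new/CL_old = fm × 2.5 + (1 − fm).
Steady-state concentration ratio = 1 / (new CL fraction), so new CL fraction = 1 / 0.676 = 1.479.
fm × 2.5 + 1 − fm = 1.479  ⇒  fm × (2.5 − 1) = 0.4793  ⇒  fm = 0.32.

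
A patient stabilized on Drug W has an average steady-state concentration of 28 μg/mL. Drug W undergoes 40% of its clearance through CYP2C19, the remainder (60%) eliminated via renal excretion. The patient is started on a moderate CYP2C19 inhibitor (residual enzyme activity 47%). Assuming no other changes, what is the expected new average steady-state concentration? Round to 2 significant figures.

36 μg/mL

The CYP2C19 pathway (40% of clearance) drops to 0.47× activity: 0.4 × 0.47 = 0.188.
The remaining 60% of clearance is unaffected.
Relative clearance = 0.188 + 0.6 = 0.788.
With dosing unchanged, average steady-state concentration scales as 1/CL: 28 / 0.788 = 36 μg/mL.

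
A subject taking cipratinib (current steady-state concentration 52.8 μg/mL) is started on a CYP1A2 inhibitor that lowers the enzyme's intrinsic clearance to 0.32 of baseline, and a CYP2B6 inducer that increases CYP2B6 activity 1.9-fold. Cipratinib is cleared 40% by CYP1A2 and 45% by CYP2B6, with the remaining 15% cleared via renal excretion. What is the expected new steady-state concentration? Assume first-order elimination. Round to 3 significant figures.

CYP1A2: 0.4 × 0.32 = 0.128
CYP2B6: 0.45 × 1.9 = 0.855
Other: 0.15 (unchanged)
Relative clearance = 0.128 + 0.855 + 0.15 = 1.133.
New steady-state concentration = 52.8 / 1.133 = 46.6 μg/mL (concentration scales inversely with clearance).

46.6 μg/mL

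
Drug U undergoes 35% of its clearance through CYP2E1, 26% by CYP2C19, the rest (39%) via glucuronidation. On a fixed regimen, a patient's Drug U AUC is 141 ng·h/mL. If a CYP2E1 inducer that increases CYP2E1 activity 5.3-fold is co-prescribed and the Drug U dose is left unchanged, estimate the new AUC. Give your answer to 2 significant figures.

CYP2E1: 0.35 × 5.3 = 1.855
CYP2C19: 0.26 (unchanged)
Other: 0.39 (unchanged)
CL_new/CL_old = 1.855 + 0.26 + 0.39 = 2.505.
New AUC = baseline ÷ relative clearance = 141 / 2.505 = 56 ng·h/mL.

56 ng·h/mL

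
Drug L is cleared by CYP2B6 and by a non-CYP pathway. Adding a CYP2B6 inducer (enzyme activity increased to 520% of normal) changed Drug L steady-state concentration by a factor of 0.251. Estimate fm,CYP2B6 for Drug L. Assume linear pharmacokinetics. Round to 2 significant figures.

Write x for the fraction cleared via CYP2B6. The observed steady-state concentration change means clearance rose to 1/0.251 = 3.984 of baseline.
Setting x·5.2 + (1 − x) = 3.984 and solving: x = (3.984 − 1)/(5.2 − 1) = 0.71.

0.71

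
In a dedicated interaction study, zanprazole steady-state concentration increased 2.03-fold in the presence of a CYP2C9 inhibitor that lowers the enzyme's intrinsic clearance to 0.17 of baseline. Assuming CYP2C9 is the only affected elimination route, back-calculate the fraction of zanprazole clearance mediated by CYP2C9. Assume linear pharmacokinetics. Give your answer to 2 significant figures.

0.61

Let fm be the CYP2C9 fraction. New clearance relative to baseline = fm × 0.17 + (1 − fm).
Steady-state concentration ratio = 1 / (new CL fraction), so new CL fraction = 1 / 2.03 = 0.4926.
fm × 0.17 + 1 − fm = 0.4926  ⇒  fm × (0.17 − 1) = −0.5074  ⇒  fm = 0.61.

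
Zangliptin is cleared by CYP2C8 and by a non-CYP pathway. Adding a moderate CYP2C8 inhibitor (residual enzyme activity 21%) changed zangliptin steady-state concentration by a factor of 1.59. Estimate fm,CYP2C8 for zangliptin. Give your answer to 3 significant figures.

0.470

Write x for the fraction cleared via CYP2C8. The observed steady-state concentration change means clearance fell to 1/1.59 = 0.6289 of baseline.
Only the CYP2C8 route changed, so 0.6289 = x·0.21 + (1 − x), giving x = 0.470.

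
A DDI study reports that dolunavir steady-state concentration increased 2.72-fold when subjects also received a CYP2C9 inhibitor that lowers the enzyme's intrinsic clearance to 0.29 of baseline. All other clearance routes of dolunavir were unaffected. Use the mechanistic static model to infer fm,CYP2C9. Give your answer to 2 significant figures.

Write x for the fraction cleared via CYP2C9. The observed steady-state concentration change means clearance fell to 1/2.72 = 0.3676 of baseline.
Setting x·0.29 + (1 − x) = 0.3676 and solving: x = (0.3676 − 1)/(0.29 − 1) = 0.89.

0.89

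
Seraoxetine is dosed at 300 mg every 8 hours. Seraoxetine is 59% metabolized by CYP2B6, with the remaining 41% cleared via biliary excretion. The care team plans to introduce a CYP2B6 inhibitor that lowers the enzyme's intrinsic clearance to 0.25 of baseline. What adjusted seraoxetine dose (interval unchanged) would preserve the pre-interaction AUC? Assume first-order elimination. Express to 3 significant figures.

The CYP2B6 pathway (59% of clearance) is reduced to 0.25× activity: 0.59 × 0.25 = 0.1475.
The remaining 41% of clearance is unaffected.
CL_new/CL_old = 0.1475 + 0.41 = 0.5575.
Css,avg = (dose rate)/CL, so holding Css fixed requires dose ∝ CL: 300 × 0.5575 = 167 mg.

167 mg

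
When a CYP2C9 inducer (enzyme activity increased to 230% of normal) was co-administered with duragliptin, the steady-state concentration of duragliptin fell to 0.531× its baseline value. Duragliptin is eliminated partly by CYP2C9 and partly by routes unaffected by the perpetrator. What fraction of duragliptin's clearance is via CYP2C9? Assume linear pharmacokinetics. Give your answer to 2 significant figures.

Call the CYP2C9 fraction fm. After the interaction, CL_new/CL_old = fm × 2.3 + (1 − fm).
Steady-state concentration ratio = 1 / (new CL fraction), so new CL fraction = 1 / 0.531 = 1.883.
fm × 2.3 + 1 − fm = 1.883  ⇒  fm × (2.3 − 1) = 0.8832  ⇒  fm = 0.68.

0.68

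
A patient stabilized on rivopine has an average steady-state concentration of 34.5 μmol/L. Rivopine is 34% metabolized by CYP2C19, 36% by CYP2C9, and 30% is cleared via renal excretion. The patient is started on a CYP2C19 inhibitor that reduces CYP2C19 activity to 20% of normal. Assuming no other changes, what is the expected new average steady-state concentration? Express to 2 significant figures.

47 μmol/L

The CYP2C19 pathway (34% of clearance) falls to 0.2× activity: 0.34 × 0.2 = 0.068.
CYP2C9 (36%) and the residual 30% are unaffected.
New clearance relative to baseline: 0.068 + 0.36 + 0.3 = 0.728.
New average steady-state concentration = baseline ÷ relative clearance = 34.5 / 0.728 = 47 μmol/L.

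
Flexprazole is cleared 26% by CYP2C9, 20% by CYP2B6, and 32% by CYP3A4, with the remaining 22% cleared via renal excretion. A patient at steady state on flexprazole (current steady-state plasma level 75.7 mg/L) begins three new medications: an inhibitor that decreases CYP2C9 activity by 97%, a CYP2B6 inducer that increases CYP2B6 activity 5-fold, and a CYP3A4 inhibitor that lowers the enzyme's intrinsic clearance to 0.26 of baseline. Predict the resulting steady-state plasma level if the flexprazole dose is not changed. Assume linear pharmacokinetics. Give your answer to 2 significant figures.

CYP2C9: 0.26 × 0.03 = 0.0078
CYP2B6: 0.2 × 5 = 1
CYP3A4: 0.32 × 0.26 = 0.0832
Other: 0.22 (unchanged)
New clearance relative to baseline: 0.0078 + 1 + 0.0832 + 0.22 = 1.311.
New steady-state plasma level = 75.7 / 1.311 = 58 mg/L (concentration scales inversely with clearance).

58 mg/L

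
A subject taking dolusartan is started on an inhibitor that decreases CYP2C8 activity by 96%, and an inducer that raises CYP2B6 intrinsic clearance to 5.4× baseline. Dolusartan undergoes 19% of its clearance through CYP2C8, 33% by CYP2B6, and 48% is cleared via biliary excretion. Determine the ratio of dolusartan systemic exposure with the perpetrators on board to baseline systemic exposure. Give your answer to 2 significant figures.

0.44

The CYP2C8 pathway (19% of clearance) falls to 0.04× activity: 0.19 × 0.04 = 0.0076.
The CYP2B6 pathway (33% of clearance) increases to 5.4× activity: 0.33 × 5.4 = 1.782.
Non-CYP routes (48%) are unchanged.
Relative clearance = 0.0076 + 1.782 + 0.48 = 2.2696.
Systemic exposure ∝ 1/CL: fold-change = 1 / 2.2696 = 0.44.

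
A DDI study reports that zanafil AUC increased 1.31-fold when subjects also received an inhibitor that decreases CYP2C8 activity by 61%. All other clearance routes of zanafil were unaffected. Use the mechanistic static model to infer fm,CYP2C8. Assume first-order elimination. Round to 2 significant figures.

0.39

CL'/CL = 1 / 1.31 = 0.7634
0.39·fm + (1 − fm) = 0.7634
fm = (0.7634 − 1) / (0.39 − 1) = 0.39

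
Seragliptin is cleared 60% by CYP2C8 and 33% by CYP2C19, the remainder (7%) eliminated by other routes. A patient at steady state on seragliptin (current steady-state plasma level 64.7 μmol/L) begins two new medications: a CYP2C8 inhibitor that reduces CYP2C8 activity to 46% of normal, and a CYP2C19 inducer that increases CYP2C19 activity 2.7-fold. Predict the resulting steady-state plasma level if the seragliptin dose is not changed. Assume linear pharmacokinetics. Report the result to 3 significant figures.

52.3 μmol/L

CYP2C8: 0.6 × 0.46 = 0.276
CYP2C19: 0.33 × 2.7 = 0.891
Other: 0.07 (unchanged)
CL_new/CL_old = 0.276 + 0.891 + 0.07 = 1.237.
Steady-state plasma level ∝ 1/CL: new value = 64.7 / 1.237 = 52.3 μmol/L.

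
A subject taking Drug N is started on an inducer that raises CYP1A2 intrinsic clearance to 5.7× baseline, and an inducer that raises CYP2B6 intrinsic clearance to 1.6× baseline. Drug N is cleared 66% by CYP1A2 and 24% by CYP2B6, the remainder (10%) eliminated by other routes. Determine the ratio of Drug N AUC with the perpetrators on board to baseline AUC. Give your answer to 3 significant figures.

CYP1A2: 0.66 × 5.7 = 3.762
CYP2B6: 0.24 × 1.6 = 0.384
Other: 0.1 (unchanged)
CL_new/CL_old = 3.762 + 0.384 + 0.1 = 4.246.
Because AUC varies inversely with clearance, the combined effect is 1 / 4.246 = 0.236.

0.236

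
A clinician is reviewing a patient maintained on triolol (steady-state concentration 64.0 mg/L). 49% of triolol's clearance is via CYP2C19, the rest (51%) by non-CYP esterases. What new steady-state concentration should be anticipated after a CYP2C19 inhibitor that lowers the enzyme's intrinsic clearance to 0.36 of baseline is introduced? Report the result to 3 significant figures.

93.2 mg/L

The CYP2C19 pathway (49% of clearance) drops to 0.36× activity: 0.49 × 0.36 = 0.1764.
The remaining 51% of clearance is unaffected.
Relative clearance = 0.1764 + 0.51 = 0.6864.
Steady-state concentration ∝ 1/CL, so new value = 64.0 / 0.6864 = 93.2 mg/L.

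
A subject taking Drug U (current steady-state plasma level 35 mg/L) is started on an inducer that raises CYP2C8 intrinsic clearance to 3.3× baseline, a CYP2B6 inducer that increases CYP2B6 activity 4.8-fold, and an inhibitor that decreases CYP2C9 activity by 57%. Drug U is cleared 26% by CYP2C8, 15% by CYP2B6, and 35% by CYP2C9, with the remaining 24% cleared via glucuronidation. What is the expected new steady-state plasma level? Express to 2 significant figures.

18 mg/L

The CYP2C8 pathway (26% of clearance) is boosted to 3.3× activity: 0.26 × 3.3 = 0.858.
The CYP2B6 pathway (15% of clearance) is boosted to 4.8× activity: 0.15 × 4.8 = 0.72.
The CYP2C9 pathway (35% of clearance) falls to 0.43× activity: 0.35 × 0.43 = 0.1505.
Non-CYP routes (24%) are unchanged.
CL_new/CL_old = 0.858 + 0.72 + 0.1505 + 0.24 = 1.9685.
New steady-state plasma level = 35 / 1.9685 = 18 mg/L (concentration scales inversely with clearance).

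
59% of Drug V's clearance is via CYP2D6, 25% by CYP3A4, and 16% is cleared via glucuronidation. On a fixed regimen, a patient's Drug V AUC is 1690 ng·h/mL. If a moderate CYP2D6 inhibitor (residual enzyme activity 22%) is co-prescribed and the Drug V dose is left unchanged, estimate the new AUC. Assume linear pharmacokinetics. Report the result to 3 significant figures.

The CYP2D6 pathway (59% of clearance) drops to 0.22× activity: 0.59 × 0.22 = 0.1298.
CYP3A4 (25%) and the residual 16% are unaffected.
CL_new/CL_old = 0.1298 + 0.25 + 0.16 = 0.5398.
New AUC = baseline ÷ relative clearance = 1690 / 0.5398 = 3.13 × 10³ ng·h/mL.

3.13 × 10³ ng·h/mL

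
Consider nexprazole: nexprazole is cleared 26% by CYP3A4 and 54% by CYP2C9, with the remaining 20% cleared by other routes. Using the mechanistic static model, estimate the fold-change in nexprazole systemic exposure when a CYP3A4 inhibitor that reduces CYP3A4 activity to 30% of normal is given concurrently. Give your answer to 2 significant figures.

CYP3A4: 0.26 × 0.3 = 0.078
CYP2C9: 0.54 (unchanged)
Other: 0.2 (unchanged)
New clearance relative to baseline: 0.078 + 0.54 + 0.2 = 0.818.
Since systemic exposure ∝ 1/CL, the ratio is 1 / 0.818 = 1.2.

1.2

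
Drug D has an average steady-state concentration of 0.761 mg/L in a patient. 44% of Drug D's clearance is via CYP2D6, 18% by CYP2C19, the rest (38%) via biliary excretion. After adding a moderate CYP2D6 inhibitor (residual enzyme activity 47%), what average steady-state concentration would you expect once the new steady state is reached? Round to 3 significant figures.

The CYP2D6 pathway (44% of clearance) is reduced to 0.47× activity: 0.44 × 0.47 = 0.2068.
CYP2C19 (18%) and the residual 38% are unaffected.
CL_new/CL_old = 0.2068 + 0.18 + 0.38 = 0.7668.
Average steady-state concentration ∝ 1/CL, so new value = 0.761 / 0.7668 = 0.992 mg/L.

0.992 mg/L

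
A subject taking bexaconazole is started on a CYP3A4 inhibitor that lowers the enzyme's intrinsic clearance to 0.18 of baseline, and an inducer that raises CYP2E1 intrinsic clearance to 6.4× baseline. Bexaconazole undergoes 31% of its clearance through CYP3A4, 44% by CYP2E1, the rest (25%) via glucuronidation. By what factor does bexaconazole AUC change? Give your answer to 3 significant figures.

CYP3A4: 0.31 × 0.18 = 0.0558
CYP2E1: 0.44 × 6.4 = 2.816
Other: 0.25 (unchanged)
Relative clearance = 0.0558 + 2.816 + 0.25 = 3.1218.
Net AUC ratio = 1 / 3.1218 = 0.320.

0.320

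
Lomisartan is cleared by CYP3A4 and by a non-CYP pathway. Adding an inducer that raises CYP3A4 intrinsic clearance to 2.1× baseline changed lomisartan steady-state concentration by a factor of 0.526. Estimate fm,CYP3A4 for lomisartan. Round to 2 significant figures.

Write x for the fraction cleared via CYP3A4. The observed steady-state concentration change means clearance rose to 1/0.526 = 1.901 of baseline.
Setting x·2.1 + (1 − x) = 1.901 and solving: x = (1.901 − 1)/(2.1 − 1) = 0.82.

0.82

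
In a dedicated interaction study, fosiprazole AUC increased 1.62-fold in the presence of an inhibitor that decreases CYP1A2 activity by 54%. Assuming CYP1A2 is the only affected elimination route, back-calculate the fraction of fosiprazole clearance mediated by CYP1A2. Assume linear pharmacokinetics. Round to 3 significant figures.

0.709

Let x = fm,CYP1A2. Because AUC ∝ 1/CL, relative clearance fell to 1/1.62 = 0.6173.
Setting x·0.46 + (1 − x) = 0.6173 and solving: x = (0.6173 − 1)/(0.46 − 1) = 0.709.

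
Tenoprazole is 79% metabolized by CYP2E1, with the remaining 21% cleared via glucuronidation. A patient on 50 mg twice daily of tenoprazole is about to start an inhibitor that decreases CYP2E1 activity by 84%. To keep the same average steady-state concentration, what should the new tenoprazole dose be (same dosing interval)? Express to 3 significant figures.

16.8 mg

The CYP2E1 pathway (79% of clearance) is reduced to 0.16× activity: 0.79 × 0.16 = 0.1264.
Non-CYP routes (21%) are unchanged.
CL_new/CL_old = 0.1264 + 0.21 = 0.3364.
To maintain the same steady-state level, dose must scale with clearance: new dose = 50 × 0.3364 = 16.8 mg.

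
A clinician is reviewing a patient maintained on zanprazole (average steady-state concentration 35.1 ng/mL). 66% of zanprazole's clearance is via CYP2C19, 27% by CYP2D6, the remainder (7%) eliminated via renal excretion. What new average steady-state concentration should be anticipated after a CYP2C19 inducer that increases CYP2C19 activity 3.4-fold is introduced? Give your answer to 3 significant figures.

13.6 ng/mL

The CYP2C19 pathway (66% of clearance) is boosted to 3.4× activity: 0.66 × 3.4 = 2.244.
CYP2D6 (27%) and the residual 7% are unaffected.
New clearance relative to baseline: 2.244 + 0.27 + 0.07 = 2.584.
Average steady-state concentration ∝ 1/CL, so new value = 35.1 / 2.584 = 13.6 ng/mL.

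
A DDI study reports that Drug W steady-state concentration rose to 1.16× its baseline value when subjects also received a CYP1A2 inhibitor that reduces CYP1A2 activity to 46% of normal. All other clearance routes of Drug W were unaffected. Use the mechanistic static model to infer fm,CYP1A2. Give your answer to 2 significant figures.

0.26

Let fm be the CYP1A2 fraction. New clearance relative to baseline = fm × 0.46 + (1 − fm).
Steady-state concentration ratio = 1 / (new CL fraction), so new CL fraction = 1 / 1.16 = 0.8621.
fm × 0.46 + 1 − fm = 0.8621  ⇒  fm × (0.46 − 1) = −0.1379  ⇒  fm = 0.26.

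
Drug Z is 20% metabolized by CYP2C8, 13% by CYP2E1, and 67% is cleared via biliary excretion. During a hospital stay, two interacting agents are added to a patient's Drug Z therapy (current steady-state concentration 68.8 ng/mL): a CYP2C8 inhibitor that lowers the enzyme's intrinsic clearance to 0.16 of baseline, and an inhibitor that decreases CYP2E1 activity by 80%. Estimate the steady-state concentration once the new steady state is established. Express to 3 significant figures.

CYP2C8: 0.2 × 0.16 = 0.032
CYP2E1: 0.13 × 0.2 = 0.026
Other: 0.67 (unchanged)
Relative clearance = 0.032 + 0.026 + 0.67 = 0.728.
New steady-state concentration = 68.8 / 0.728 = 94.5 ng/mL (concentration scales inversely with clearance).

94.5 ng/mL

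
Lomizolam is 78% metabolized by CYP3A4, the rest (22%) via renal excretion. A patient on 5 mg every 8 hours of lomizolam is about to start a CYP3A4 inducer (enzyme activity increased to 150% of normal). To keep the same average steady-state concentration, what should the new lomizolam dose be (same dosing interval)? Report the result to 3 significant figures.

The CYP3A4 pathway (78% of clearance) is boosted to 1.5× activity: 0.78 × 1.5 = 1.17.
Non-CYP routes (22%) are unchanged.
Relative clearance = 1.17 + 0.22 = 1.39.
Exposure is unchanged when dose changes in proportion to clearance. New dose = 5 mg × 1.39 = 6.95 mg.

6.95 mg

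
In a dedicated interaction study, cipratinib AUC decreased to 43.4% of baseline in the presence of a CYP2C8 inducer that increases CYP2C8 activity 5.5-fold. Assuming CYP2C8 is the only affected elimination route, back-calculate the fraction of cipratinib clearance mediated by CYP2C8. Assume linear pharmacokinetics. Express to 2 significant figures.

0.29

Let x = fm,CYP2C8. Because AUC ∝ 1/CL, relative clearance rose to 1/0.434 = 2.304.
Only the CYP2C8 route changed, so 2.304 = x·5.5 + (1 − x), giving x = 0.29.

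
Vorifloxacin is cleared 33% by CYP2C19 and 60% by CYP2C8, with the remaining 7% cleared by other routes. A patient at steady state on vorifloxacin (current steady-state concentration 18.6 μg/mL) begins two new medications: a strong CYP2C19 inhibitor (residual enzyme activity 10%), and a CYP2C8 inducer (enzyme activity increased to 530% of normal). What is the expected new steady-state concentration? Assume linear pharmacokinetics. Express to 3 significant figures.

The CYP2C19 pathway (33% of clearance) drops to 0.1× activity: 0.33 × 0.1 = 0.033.
The CYP2C8 pathway (60% of clearance) rises to 5.3× activity: 0.6 × 5.3 = 3.18.
The remaining 7% of clearance is unaffected.
Relative clearance = 0.033 + 3.18 + 0.07 = 3.283.
Dividing the baseline by the relative clearance: 18.6 / 3.283 = 5.67 μg/mL.

5.67 μg/mL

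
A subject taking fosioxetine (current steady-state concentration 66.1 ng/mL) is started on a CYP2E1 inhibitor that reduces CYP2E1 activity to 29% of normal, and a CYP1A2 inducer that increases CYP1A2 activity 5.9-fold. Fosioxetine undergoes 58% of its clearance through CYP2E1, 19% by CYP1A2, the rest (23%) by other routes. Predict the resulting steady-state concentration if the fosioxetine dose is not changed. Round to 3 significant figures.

43.5 ng/mL

The CYP2E1 pathway (58% of clearance) falls to 0.29× activity: 0.58 × 0.29 = 0.1682.
The CYP1A2 pathway (19% of clearance) is boosted to 5.9× activity: 0.19 × 5.9 = 1.121.
The remaining 23% of clearance is unaffected.
CL_new/CL_old = 0.1682 + 1.121 + 0.23 = 1.5192.
New steady-state concentration = 66.1 / 1.5192 = 43.5 ng/mL (concentration scales inversely with clearance).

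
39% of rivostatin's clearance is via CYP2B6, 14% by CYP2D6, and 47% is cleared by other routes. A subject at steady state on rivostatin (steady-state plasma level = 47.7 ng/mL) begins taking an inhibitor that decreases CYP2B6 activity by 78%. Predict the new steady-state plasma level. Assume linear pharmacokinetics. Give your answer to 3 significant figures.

68.6 ng/mL

The CYP2B6 pathway (39% of clearance) drops to 0.22× activity: 0.39 × 0.22 = 0.0858.
CYP2D6 (14%) and the residual 47% are unaffected.
New clearance relative to baseline: 0.0858 + 0.14 + 0.47 = 0.6958.
New steady-state plasma level = baseline ÷ relative clearance = 47.7 / 0.6958 = 68.6 ng/mL.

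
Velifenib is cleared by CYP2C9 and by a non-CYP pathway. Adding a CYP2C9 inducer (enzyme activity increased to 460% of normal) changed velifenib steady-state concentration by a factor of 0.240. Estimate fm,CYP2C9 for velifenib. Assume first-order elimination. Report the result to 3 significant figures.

Let x = fm,CYP2C9. Because steady-state concentration ∝ 1/CL, relative clearance rose to 1/0.240 = 4.167.
Setting x·4.6 + (1 − x) = 4.167 and solving: x = (4.167 − 1)/(4.6 − 1) = 0.880.

0.880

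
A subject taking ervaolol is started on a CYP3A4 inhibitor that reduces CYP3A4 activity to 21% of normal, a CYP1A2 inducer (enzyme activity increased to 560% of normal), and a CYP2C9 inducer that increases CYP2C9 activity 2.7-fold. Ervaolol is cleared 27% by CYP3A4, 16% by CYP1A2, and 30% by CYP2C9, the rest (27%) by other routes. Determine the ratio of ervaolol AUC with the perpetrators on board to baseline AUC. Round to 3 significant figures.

The CYP3A4 pathway (27% of clearance) drops to 0.21× activity: 0.27 × 0.21 = 0.0567.
The CYP1A2 pathway (16% of clearance) increases to 5.6× activity: 0.16 × 5.6 = 0.896.
The CYP2C9 pathway (30% of clearance) is boosted to 2.7× activity: 0.3 × 2.7 = 0.81.
Non-CYP routes (27%) are unchanged.
New clearance relative to baseline: 0.0567 + 0.896 + 0.81 + 0.27 = 2.0327.
AUC ∝ 1/CL: fold-change = 1 / 2.0327 = 0.492.

0.492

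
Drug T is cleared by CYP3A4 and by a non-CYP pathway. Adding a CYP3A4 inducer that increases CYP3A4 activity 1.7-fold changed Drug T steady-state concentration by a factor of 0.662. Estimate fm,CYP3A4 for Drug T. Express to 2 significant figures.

0.73

Call the CYP3A4 fraction fm. After the interaction, CL_new/CL_old = fm × 1.7 + (1 − fm).
Steady-state concentration ratio = 1 / (new CL fraction), so new CL fraction = 1 / 0.662 = 1.511.
fm × 1.7 + 1 − fm = 1.511  ⇒  fm × (1.7 − 1) = 0.5106  ⇒  fm = 0.73.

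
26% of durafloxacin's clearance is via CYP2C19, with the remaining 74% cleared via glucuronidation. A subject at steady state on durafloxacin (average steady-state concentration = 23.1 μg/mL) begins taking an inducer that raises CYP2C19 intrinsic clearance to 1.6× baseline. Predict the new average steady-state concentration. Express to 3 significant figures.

The CYP2C19 pathway (26% of clearance) increases to 1.6× activity: 0.26 × 1.6 = 0.416.
The remaining 74% of clearance is unaffected.
CL_new/CL_old = 0.416 + 0.74 = 1.156.
With dosing unchanged, average steady-state concentration scales as 1/CL: 23.1 / 1.156 = 20.0 μg/mL.

20.0 μg/mL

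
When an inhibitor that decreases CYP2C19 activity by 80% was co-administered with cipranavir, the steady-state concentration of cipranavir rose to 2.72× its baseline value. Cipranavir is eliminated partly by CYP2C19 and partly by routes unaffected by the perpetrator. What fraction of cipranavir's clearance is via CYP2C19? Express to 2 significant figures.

0.79

Write x for the fraction cleared via CYP2C19. The observed steady-state concentration change means clearance fell to 1/2.72 = 0.3676 of baseline.
Setting x·0.2 + (1 − x) = 0.3676 and solving: x = (0.3676 − 1)/(0.2 − 1) = 0.79.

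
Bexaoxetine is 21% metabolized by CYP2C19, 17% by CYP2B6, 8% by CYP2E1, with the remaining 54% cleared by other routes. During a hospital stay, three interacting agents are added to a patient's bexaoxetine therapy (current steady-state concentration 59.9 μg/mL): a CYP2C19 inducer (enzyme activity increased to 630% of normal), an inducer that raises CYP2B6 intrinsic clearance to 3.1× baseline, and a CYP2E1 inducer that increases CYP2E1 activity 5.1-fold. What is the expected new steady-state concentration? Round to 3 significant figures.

21.4 μg/mL

The CYP2C19 pathway (21% of clearance) rises to 6.3× activity: 0.21 × 6.3 = 1.323.
The CYP2B6 pathway (17% of clearance) increases to 3.1× activity: 0.17 × 3.1 = 0.527.
The CYP2E1 pathway (8% of clearance) increases to 5.1× activity: 0.08 × 5.1 = 0.408.
The remaining 54% of clearance is unaffected.
New clearance relative to baseline: 1.323 + 0.527 + 0.408 + 0.54 = 2.798.
New steady-state concentration = 59.9 / 2.798 = 21.4 μg/mL (concentration scales inversely with clearance).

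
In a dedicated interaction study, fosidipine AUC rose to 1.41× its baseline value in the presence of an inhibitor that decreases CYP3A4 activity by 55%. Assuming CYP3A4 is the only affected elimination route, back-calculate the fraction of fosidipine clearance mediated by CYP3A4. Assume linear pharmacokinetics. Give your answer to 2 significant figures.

0.53

CL'/CL = 1 / 1.41 = 0.7092
0.45·fm + (1 − fm) = 0.7092
fm = (0.7092 − 1) / (0.45 − 1) = 0.53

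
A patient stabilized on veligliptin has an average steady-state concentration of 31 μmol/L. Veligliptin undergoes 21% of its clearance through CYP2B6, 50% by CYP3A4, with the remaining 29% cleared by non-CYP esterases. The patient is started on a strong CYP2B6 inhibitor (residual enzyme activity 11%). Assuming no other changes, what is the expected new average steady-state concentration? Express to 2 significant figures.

38 μmol/L

The CYP2B6 pathway (21% of clearance) is reduced to 0.11× activity: 0.21 × 0.11 = 0.0231.
CYP3A4 (50%) and the residual 29% are unaffected.
CL_new/CL_old = 0.0231 + 0.5 + 0.29 = 0.8131.
New average steady-state concentration = baseline ÷ relative clearance = 31 / 0.8131 = 38 μmol/L.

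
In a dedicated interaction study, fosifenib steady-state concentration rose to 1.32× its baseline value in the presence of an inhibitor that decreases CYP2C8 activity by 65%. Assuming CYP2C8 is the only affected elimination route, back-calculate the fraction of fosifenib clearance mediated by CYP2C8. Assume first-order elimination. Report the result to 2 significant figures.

0.37

Write x for the fraction cleared via CYP2C8. The observed steady-state concentration change means clearance fell to 1/1.32 = 0.7576 of baseline.
Setting x·0.35 + (1 − x) = 0.7576 and solving: x = (0.7576 − 1)/(0.35 − 1) = 0.37.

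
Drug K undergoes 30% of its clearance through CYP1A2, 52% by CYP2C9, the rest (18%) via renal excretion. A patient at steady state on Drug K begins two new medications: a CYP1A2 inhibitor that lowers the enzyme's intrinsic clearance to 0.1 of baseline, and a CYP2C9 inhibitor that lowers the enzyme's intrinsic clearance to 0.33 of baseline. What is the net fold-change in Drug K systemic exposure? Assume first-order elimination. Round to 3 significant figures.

2.62

The CYP1A2 pathway (30% of clearance) is reduced to 0.1× activity: 0.3 × 0.1 = 0.03.
The CYP2C9 pathway (52% of clearance) is reduced to 0.33× activity: 0.52 × 0.33 = 0.1716.
The remaining 18% of clearance is unaffected.
Relative clearance = 0.03 + 0.1716 + 0.18 = 0.3816.
Because systemic exposure varies inversely with clearance, the combined effect is 1 / 0.3816 = 2.62.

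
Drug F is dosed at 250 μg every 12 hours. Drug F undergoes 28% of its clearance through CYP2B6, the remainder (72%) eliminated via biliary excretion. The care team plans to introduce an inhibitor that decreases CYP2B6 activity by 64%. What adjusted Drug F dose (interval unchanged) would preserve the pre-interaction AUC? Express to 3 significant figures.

205 μg

The CYP2B6 pathway (28% of clearance) is reduced to 0.36× activity: 0.28 × 0.36 = 0.1008.
The remaining 72% of clearance is unaffected.
Relative clearance = 0.1008 + 0.72 = 0.8208.
Exposure is unchanged when dose changes in proportion to clearance. New dose = 250 μg × 0.8208 = 205 μg.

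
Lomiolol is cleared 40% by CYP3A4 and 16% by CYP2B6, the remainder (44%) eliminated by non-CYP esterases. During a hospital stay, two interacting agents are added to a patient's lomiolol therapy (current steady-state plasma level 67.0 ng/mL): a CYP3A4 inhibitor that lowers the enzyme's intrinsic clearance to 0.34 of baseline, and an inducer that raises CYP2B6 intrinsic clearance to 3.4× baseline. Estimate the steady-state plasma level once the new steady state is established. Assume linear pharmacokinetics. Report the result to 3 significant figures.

The CYP3A4 pathway (40% of clearance) is reduced to 0.34× activity: 0.4 × 0.34 = 0.136.
The CYP2B6 pathway (16% of clearance) is boosted to 3.4× activity: 0.16 × 3.4 = 0.544.
The remaining 44% of clearance is unaffected.
CL_new/CL_old = 0.136 + 0.544 + 0.44 = 1.12.
New steady-state plasma level = 67.0 / 1.12 = 59.8 ng/mL (concentration scales inversely with clearance).

59.8 ng/mL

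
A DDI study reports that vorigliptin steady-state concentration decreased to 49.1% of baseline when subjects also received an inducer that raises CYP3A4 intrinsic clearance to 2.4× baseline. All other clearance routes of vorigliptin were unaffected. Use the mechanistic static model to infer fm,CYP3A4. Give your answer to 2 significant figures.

Write x for the fraction cleared via CYP3A4. The observed steady-state concentration change means clearance rose to 1/0.491 = 2.037 of baseline.
Setting x·2.4 + (1 − x) = 2.037 and solving: x = (2.037 − 1)/(2.4 − 1) = 0.74.

0.74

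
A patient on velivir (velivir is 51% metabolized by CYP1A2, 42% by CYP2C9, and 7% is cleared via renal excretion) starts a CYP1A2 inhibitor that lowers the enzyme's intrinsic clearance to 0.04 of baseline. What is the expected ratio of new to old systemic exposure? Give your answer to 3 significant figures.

1.96

The CYP1A2 pathway (51% of clearance) drops to 0.04× activity: 0.51 × 0.04 = 0.0204.
CYP2C9 (42%) and the residual 7% are unaffected.
Relative clearance = 0.0204 + 0.42 + 0.07 = 0.5104.
Systemic exposure ratio = CL_old/CL_new = 1 / 0.5104 = 1.96.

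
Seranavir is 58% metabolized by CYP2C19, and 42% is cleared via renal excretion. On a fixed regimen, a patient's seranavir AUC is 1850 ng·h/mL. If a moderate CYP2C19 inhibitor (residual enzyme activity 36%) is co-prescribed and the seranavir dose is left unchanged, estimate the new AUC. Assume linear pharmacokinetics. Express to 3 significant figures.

CYP2C19: 0.58 × 0.36 = 0.2088
Other: 0.42 (unchanged)
CL_new/CL_old = 0.2088 + 0.42 = 0.6288.
New AUC = baseline ÷ relative clearance = 1850 / 0.6288 = 2.94 × 10³ ng·h/mL.

2.94 × 10³ ng·h/mL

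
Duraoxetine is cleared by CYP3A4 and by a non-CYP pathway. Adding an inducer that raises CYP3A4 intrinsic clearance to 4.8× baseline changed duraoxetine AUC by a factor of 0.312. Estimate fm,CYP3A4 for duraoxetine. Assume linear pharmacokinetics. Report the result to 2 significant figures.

Let x = fm,CYP3A4. Because AUC ∝ 1/CL, relative clearance rose to 1/0.312 = 3.205.
Only the CYP3A4 route changed, so 3.205 = x·4.8 + (1 − x), giving x = 0.58.

0.58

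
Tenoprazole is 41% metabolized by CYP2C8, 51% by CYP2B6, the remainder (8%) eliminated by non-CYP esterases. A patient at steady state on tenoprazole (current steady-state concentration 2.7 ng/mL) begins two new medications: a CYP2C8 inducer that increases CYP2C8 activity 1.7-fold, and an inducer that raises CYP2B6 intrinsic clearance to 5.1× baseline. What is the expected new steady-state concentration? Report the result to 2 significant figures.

0.80 ng/mL

CYP2C8: 0.41 × 1.7 = 0.697
CYP2B6: 0.51 × 5.1 = 2.601
Other: 0.08 (unchanged)
New clearance relative to baseline: 0.697 + 2.601 + 0.08 = 3.378.
Dividing the baseline by the relative clearance: 2.7 / 3.378 = 0.80 ng/mL.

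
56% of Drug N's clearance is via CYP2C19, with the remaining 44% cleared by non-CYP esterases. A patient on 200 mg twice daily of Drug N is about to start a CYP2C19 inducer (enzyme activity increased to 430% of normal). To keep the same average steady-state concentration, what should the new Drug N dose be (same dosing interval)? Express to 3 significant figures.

570 mg

CYP2C19: 0.56 × 4.3 = 2.408
Other: 0.44 (unchanged)
CL_new/CL_old = 2.408 + 0.44 = 2.848.
Css,avg = (dose rate)/CL, so holding Css fixed requires dose ∝ CL: 200 × 2.848 = 570 mg.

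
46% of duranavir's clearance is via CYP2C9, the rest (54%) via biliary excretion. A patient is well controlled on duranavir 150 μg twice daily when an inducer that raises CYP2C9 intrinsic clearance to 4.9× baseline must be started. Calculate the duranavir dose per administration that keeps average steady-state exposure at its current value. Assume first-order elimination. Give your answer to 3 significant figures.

The CYP2C9 pathway (46% of clearance) increases to 4.9× activity: 0.46 × 4.9 = 2.254.
The remaining 54% of clearance is unaffected.
Relative clearance = 2.254 + 0.54 = 2.794.
To maintain the same steady-state level, dose must scale with clearance: new dose = 150 × 2.794 = 419 μg.

419 μg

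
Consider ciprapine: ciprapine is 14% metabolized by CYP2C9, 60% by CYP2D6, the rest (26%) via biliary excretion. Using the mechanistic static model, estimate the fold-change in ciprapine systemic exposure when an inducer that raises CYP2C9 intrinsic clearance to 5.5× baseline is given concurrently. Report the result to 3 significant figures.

The CYP2C9 pathway (14% of clearance) increases to 5.5× activity: 0.14 × 5.5 = 0.77.
CYP2D6 (60%) and the residual 26% are unaffected.
New clearance relative to baseline: 0.77 + 0.6 + 0.26 = 1.63.
Systemic exposure is inversely proportional to clearance, so the fold-change is 1 / 1.63 = 0.613.

0.613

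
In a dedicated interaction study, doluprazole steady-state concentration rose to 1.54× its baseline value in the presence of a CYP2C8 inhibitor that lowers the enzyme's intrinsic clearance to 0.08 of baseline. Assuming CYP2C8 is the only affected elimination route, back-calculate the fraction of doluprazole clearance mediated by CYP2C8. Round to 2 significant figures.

Let x = fm,CYP2C8. Because steady-state concentration ∝ 1/CL, relative clearance fell to 1/1.54 = 0.6494.
Setting x·0.08 + (1 − x) = 0.6494 and solving: x = (0.6494 − 1)/(0.08 − 1) = 0.38.

0.38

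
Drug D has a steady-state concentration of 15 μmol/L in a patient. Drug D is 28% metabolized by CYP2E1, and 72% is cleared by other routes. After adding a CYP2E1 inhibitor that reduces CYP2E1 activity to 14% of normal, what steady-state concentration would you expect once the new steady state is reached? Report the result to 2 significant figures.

20 μmol/L

The CYP2E1 pathway (28% of clearance) falls to 0.14× activity: 0.28 × 0.14 = 0.0392.
Non-CYP routes (72%) are unchanged.
CL_new/CL_old = 0.0392 + 0.72 = 0.7592.
New steady-state concentration = baseline ÷ relative clearance = 15 / 0.7592 = 20 μmol/L.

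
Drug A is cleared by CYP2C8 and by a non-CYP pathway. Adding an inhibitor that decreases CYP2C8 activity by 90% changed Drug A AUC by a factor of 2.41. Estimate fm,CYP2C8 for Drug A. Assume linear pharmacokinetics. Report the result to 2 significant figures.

0.65

CL'/CL = 1 / 2.41 = 0.4149
0.1·fm + (1 − fm) = 0.4149
fm = (0.4149 − 1) / (0.1 − 1) = 0.65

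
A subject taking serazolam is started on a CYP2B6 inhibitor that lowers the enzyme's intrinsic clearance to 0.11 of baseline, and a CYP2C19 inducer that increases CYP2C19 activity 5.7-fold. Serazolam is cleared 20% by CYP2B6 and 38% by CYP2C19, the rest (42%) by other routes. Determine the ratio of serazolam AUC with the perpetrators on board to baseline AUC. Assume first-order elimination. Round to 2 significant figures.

0.38

The CYP2B6 pathway (20% of clearance) is reduced to 0.11× activity: 0.2 × 0.11 = 0.022.
The CYP2C19 pathway (38% of clearance) increases to 5.7× activity: 0.38 × 5.7 = 2.166.
Non-CYP routes (42%) are unchanged.
Relative clearance = 0.022 + 2.166 + 0.42 = 2.608.
Because AUC varies inversely with clearance, the combined effect is 1 / 2.608 = 0.38.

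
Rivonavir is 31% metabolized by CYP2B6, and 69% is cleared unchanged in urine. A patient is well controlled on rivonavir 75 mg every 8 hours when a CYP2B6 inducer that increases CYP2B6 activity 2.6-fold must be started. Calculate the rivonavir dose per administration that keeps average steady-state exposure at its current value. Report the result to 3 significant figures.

The CYP2B6 pathway (31% of clearance) rises to 2.6× activity: 0.31 × 2.6 = 0.806.
Non-CYP routes (69%) are unchanged.
Relative clearance = 0.806 + 0.69 = 1.496.
Css,avg = (dose rate)/CL, so holding Css fixed requires dose ∝ CL: 75 × 1.496 = 112 mg.

112 mg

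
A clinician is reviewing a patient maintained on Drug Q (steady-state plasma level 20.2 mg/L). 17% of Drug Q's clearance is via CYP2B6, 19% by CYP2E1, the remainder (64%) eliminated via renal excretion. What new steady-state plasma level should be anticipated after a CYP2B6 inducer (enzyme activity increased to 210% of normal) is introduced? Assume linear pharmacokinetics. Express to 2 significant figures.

The CYP2B6 pathway (17% of clearance) rises to 2.1× activity: 0.17 × 2.1 = 0.357.
CYP2E1 (19%) and the residual 64% are unaffected.
New clearance relative to baseline: 0.357 + 0.19 + 0.64 = 1.187.
Steady-state plasma level ∝ 1/CL, so new value = 20.2 / 1.187 = 17 mg/L.

17 mg/L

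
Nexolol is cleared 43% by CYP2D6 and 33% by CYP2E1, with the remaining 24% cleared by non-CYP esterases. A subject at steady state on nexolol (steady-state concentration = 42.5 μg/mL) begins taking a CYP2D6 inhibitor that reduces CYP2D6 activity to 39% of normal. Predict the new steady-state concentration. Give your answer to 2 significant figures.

58 μg/mL

CYP2D6: 0.43 × 0.39 = 0.1677
CYP2E1: 0.33 (unchanged)
Other: 0.24 (unchanged)
CL_new/CL_old = 0.1677 + 0.33 + 0.24 = 0.7377.
With dosing unchanged, steady-state concentration scales as 1/CL: 42.5 / 0.7377 = 58 μg/mL.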